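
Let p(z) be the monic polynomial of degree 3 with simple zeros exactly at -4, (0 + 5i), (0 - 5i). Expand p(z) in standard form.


The polynomial is p(z) = ∏_{α ∈ S} (z − α), where S = {-4, (0 + 5i), (0 - 5i)}.
Expanding the product yields: p(z) = z^3 + 4·z^2 + 25·z + 100.
Note conjugate pairs combine to real quadratics: (z − (0+5i))(z − (0−5i)) = z² + 25.
The resulting polynomial has degree 3 and real coefficients as required.

p(z) = z^3 + 4·z^2 + 25·z + 100.


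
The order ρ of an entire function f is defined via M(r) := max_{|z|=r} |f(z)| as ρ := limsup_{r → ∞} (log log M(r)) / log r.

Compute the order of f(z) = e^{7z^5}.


|e^{7z^5}| = e^{Re(7·z^5) + 0} ≤ e^{7|z|^5 + 0} = e^{7r^5 + 0} on |z| = r, so ρ ≤ 5. Choosing z on |z|=r so that 7·z^5 is real positive (always possible by picking arg z appropriately) gives |f(z)| = e^{7r^5 + 0}, matching the bound. The additive constant 0 does not affect log log M(r) ~ 5·log r. Hence ρ = 5.
Therefore ρ = 5.

Order ρ = 5.


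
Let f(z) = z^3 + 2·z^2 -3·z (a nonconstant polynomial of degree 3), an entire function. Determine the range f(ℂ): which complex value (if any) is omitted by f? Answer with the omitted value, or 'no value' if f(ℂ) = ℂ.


Little Picard bounds the complement of f(ℂ) to at most one point.
For every w ∈ ℂ, the equation p(z) − w = 0 is a nonconstant polynomial in z and hence has at least one root by the fundamental theorem of algebra. So p is surjective onto ℂ, omitting no value.

Omitted value: no value.


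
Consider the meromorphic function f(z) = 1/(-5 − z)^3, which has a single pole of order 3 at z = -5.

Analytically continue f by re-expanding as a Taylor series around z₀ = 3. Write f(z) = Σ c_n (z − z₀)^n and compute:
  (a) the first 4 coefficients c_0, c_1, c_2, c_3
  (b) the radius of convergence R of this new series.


Let w = z − z₀, so z = z₀ + w.
Then -5 − z = -5 − (z₀ + w) = (-5 − z₀) − w = -8 − w.
f(z) = 1/(-8 − w)^3 = (1/(-8)^3) · (1 − w/(-8))^{−3}.
By the binomial series (1−u)^{−3} = Σ_{n≥0} C(n+2, 2) u^n for |u|<1, with u = w/(-8):
  c_n = C(n+2, 2) / (-8)^(n+3).
  c_0 = 1/(-8)^3 = -1/512.
  c_1 = 3/(-8)^4 = 3/4096.
  c_2 = 6/(-8)^5 = -3/16384.
  c_3 = 10/(-8)^6 = 5/131072.
The series is valid for |w/d| < 1, i.e. |z − z₀| < |d|.
Radius of convergence: R = |-5 − z₀| = |-8| = 8 (distance from z₀ to the singularity z = -5).

c_0 = -1/512, c_1 = 3/4096, c_2 = -3/16384, c_3 = 5/131072; R = 8.


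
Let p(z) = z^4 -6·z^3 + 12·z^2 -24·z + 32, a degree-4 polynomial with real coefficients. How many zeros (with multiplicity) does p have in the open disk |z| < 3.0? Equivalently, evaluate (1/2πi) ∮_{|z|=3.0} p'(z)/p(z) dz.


The zeros of p are: 2, 4, (0 + 2i), (0 - 2i).
Their magnitudes are: 2, 4, 2, 2.
Zeros with |z| < R = 3.0: 2, (0 + 2i), (0 - 2i).
Count = 3.
By the argument principle, (1/2πi) ∮_{|z|=R} p'(z)/p(z) dz equals exactly this count.

Number of zeros inside |z| < 3.0: 3.


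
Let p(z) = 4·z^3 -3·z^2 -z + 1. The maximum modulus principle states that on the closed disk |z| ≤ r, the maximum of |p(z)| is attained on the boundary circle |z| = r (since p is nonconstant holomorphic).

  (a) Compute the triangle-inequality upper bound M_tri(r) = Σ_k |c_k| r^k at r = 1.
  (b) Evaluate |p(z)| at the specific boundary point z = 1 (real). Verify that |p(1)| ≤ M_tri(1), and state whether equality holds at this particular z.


Coefficients: c_0 = 1, c_1 = -1, c_2 = -3, c_3 = 4. Radius r = 1.
Part (a). Triangle bound: M_tri(r) = Σ_k |c_k| r^k
  = |1|·1^0 + |-1|·1^1 + |-3|·1^2 + |4|·1^3
  = 1 + 1 + 3 + 4 = 9.
This bounds M(r) := max_{|z|=r} |p(z)| from above; equality holds iff all terms c_k z^k can be made to align in phase at a single z on |z|=r.
Part (b). At z = 1 (real, on the circle |z| = r):
  p(1) = (1)·1^0 + (-1)·1^1 + (-3)·1^2 + (4)·1^3 = 1.
  |p(1)| = 1.
Check: |p(1)| = 1 ≤ 9 = M_tri(1). ✓ Equality does not hold at z = 1 (the coefficients have mixed signs, so the terms do not all align in phase there).

M_tri(1) = 9; |p(1)| = 1; equality at z=1: no.


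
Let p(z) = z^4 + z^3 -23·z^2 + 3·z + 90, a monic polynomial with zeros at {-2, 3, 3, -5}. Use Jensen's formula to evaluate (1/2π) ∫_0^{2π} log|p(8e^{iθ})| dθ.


Zeros: -5, -2, 3, 3; r = 8.
Inside |z| < r: -5, -2, 3, 3. Outside (|z| ≥ r): ∅.
p(0) = 90, so log|p(0)| = log(90) = 4.4998.
Apply Jensen: I(r) = log|p(0)| + Σ_k log(r/|z_k|), summed over zeros inside |z| < r.
  log(r/|z_k|) for z_k = -2: log(8/2) = 1.3863
  log(r/|z_k|) for z_k = 3: log(8/3) = 0.9808
  log(r/|z_k|) for z_k = 3: log(8/3) = 0.9808
  log(r/|z_k|) for z_k = -5: log(8/5) = 0.4700
Sum over inside zeros: 3.8180.
I(r) = log|p(0)| + (inside sum) = 4.4998 + 3.8180 = 8.3178.
Closed form (all zeros inside, monic): I(r) = n·log(r) = 4·log(8) = 8.3178. ✓

I(r) ≈ 8.3178.


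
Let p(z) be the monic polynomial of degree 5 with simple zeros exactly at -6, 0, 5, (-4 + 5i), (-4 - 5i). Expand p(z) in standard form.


The polynomial is p(z) = ∏_{α ∈ S} (z − α), where S = {-6, 0, 5, (-4 + 5i), (-4 - 5i)}.
Expanding the product yields: p(z) = z^5 + 9·z^4 + 19·z^3 -199·z^2 -1230·z.
Note conjugate pairs combine to real quadratics: (z − (-4+5i))(z − (-4−5i)) = z² + 8z + 41.
The resulting polynomial has degree 5 and real coefficients as required.

p(z) = z^5 + 9·z^4 + 19·z^3 -199·z^2 -1230·z.


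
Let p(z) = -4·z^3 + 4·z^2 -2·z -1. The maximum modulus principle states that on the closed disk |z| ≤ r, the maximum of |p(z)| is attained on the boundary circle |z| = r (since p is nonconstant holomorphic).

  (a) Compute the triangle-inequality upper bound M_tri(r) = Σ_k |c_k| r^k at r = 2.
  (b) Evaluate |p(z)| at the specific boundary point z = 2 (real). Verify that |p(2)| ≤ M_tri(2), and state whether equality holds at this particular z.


Coefficients: c_0 = -1, c_1 = -2, c_2 = 4, c_3 = -4. Radius r = 2.
Part (a). Triangle bound: M_tri(r) = Σ_k |c_k| r^k
  = |-1|·2^0 + |-2|·2^1 + |4|·2^2 + |-4|·2^3
  = 1 + 4 + 16 + 32 = 53.
This bounds M(r) := max_{|z|=r} |p(z)| from above; equality holds iff all terms c_k z^k can be made to align in phase at a single z on |z|=r.
Part (b). At z = 2 (real, on the circle |z| = r):
  p(2) = (-1)·2^0 + (-2)·2^1 + (4)·2^2 + (-4)·2^3 = -21.
  |p(2)| = 21.
Check: |p(2)| = 21 ≤ 53 = M_tri(2). ✓ Equality does not hold at z = 2 (the coefficients have mixed signs, so the terms do not all align in phase there).

M_tri(2) = 53; |p(2)| = 21; equality at z=2: no.


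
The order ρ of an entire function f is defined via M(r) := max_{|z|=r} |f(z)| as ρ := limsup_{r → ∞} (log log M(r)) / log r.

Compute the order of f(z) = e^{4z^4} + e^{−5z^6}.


Each summand is entire of order 4 and 6 respectively (as in the single-exponential case). The order of a sum is at most the max of the orders, so ρ ≤ 6. For the lower bound: on |z|=r choose arg z so that -5z^6 is real positive; then |e^{-5z^6}| = e^{5r^6} while |e^{4z^4}| ≤ e^{4r^4} = o(e^{5r^6}). So |f| ≥ e^{5r^6}(1 − o(1)) and ρ ≥ 6. Hence ρ = max(4, 6) = 6.
Therefore ρ = 6.

Order ρ = 6.


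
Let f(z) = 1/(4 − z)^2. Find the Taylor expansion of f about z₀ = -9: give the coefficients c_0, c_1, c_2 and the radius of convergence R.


Let w = z − z₀, so z = z₀ + w.
Then 4 − z = 4 − (z₀ + w) = (4 − z₀) − w = 13 − w.
f(z) = 1/(13 − w)^2 = (1/(13)^2) · (1 − w/(13))^{−2}.
By the binomial series (1−u)^{−2} = Σ_{n≥0} C(n+1, 1) u^n for |u|<1, with u = w/(13):
  c_n = C(n+1, 1) / (13)^(n+2).
  c_0 = 1/(13)^2 = 1/169.
  c_1 = 2/(13)^3 = 2/2197.
  c_2 = 3/(13)^4 = 3/28561.
The series is valid for |w/d| < 1, i.e. |z − z₀| < |d|.
Radius of convergence: R = |4 − z₀| = |13| = 13 (distance from z₀ to the singularity z = 4).

c_0 = 1/169, c_1 = 2/2197, c_2 = 3/28561; R = 13.


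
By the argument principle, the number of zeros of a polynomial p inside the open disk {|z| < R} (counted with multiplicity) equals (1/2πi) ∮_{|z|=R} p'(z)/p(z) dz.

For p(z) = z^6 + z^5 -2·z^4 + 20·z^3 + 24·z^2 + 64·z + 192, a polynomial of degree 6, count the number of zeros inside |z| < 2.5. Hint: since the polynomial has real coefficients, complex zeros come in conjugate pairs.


The zeros of p are: -2, (2 + 2i), (2 - 2i), (0 + 2i), (0 - 2i), -3.
Their magnitudes are: 2, 2.828, 2.828, 2, 2, 3.
Zeros with |z| < R = 2.5: -2, (0 + 2i), (0 - 2i).
Count = 3.
By the argument principle, (1/2πi) ∮_{|z|=R} p'(z)/p(z) dz equals exactly this count.

Number of zeros inside |z| < 2.5: 3.


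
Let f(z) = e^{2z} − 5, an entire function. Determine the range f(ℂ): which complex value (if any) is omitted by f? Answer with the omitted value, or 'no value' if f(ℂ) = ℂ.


Little Picard bounds the complement of f(ℂ) to at most one point.
e^{2z} is never zero on ℂ, so 1·e^{2z} takes every value in ℂ ∖ {0}. Adding -5 shifts the range to ℂ ∖ {-5}. Thus f omits exactly the value -5.

Omitted value: -5.


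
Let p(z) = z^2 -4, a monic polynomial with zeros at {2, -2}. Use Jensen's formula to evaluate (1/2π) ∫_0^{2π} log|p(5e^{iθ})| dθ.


Zeros: -2, 2; r = 5.
Inside |z| < r: -2, 2. Outside (|z| ≥ r): ∅.
p(0) = -4, so log|p(0)| = log(4) = 1.3863.
Apply Jensen: I(r) = log|p(0)| + Σ_k log(r/|z_k|), summed over zeros inside |z| < r.
  log(r/|z_k|) for z_k = 2: log(5/2) = 0.9163
  log(r/|z_k|) for z_k = -2: log(5/2) = 0.9163
Sum over inside zeros: 1.8326.
I(r) = log|p(0)| + (inside sum) = 1.3863 + 1.8326 = 3.2189.
Closed form (all zeros inside, monic): I(r) = n·log(r) = 2·log(5) = 3.2189. ✓

I(r) ≈ 3.2189.


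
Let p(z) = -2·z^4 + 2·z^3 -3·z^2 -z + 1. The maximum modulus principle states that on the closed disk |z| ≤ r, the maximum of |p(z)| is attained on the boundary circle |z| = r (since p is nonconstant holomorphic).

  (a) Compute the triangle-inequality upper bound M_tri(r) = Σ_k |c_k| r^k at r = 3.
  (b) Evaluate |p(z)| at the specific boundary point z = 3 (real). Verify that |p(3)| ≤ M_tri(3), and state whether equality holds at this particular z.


Coefficients: c_0 = 1, c_1 = -1, c_2 = -3, c_3 = 2, c_4 = -2. Radius r = 3.
Part (a). Triangle bound: M_tri(r) = Σ_k |c_k| r^k
  = |1|·3^0 + |-1|·3^1 + |-3|·3^2 + |2|·3^3 + |-2|·3^4
  = 1 + 3 + 27 + 54 + 162 = 247.
This bounds M(r) := max_{|z|=r} |p(z)| from above; equality holds iff all terms c_k z^k can be made to align in phase at a single z on |z|=r.
Part (b). At z = 3 (real, on the circle |z| = r):
  p(3) = (1)·3^0 + (-1)·3^1 + (-3)·3^2 + (2)·3^3 + (-2)·3^4 = -137.
  |p(3)| = 137.
Check: |p(3)| = 137 ≤ 247 = M_tri(3). ✓ Equality does not hold at z = 3 (the coefficients have mixed signs, so the terms do not all align in phase there).

M_tri(3) = 247; |p(3)| = 137; equality at z=3: no.


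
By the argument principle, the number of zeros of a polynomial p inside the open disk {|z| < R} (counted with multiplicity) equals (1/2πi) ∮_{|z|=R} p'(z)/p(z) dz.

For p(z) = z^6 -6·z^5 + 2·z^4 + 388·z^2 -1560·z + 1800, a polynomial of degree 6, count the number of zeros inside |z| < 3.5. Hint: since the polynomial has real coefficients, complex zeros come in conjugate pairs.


The zeros of p are: (3 + 1i), (3 - 1i), (3 + 1i), (3 - 1i), (-3 + 3i), (-3 - 3i).
Their magnitudes are: 3.162, 3.162, 3.162, 3.162, 4.243, 4.243.
Zeros with |z| < R = 3.5: (3 + 1i), (3 - 1i), (3 + 1i), (3 - 1i).
Count = 4.
By the argument principle, (1/2πi) ∮_{|z|=R} p'(z)/p(z) dz equals exactly this count.

Number of zeros inside |z| < 3.5: 4.


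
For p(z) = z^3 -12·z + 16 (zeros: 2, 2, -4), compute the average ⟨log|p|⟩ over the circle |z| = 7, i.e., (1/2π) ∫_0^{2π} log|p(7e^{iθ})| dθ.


Zeros: -4, 2, 2; r = 7.
Inside |z| < r: -4, 2, 2. Outside (|z| ≥ r): ∅.
p(0) = 16, so log|p(0)| = log(16) = 2.7726.
Apply Jensen: I(r) = log|p(0)| + Σ_k log(r/|z_k|), summed over zeros inside |z| < r.
  log(r/|z_k|) for z_k = 2: log(7/2) = 1.2528
  log(r/|z_k|) for z_k = 2: log(7/2) = 1.2528
  log(r/|z_k|) for z_k = -4: log(7/4) = 0.5596
Sum over inside zeros: 3.0651.
I(r) = log|p(0)| + (inside sum) = 2.7726 + 3.0651 = 5.8377.
Closed form (all zeros inside, monic): I(r) = n·log(r) = 3·log(7) = 5.8377. ✓

I(r) ≈ 5.8377.


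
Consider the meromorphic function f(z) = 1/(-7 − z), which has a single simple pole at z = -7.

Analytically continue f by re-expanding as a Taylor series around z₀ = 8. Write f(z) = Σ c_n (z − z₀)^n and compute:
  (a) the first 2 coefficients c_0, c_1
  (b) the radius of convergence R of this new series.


Let w = z − z₀, so z = z₀ + w.
Then -7 − z = -7 − (z₀ + w) = (-7 − z₀) − w = -15 − w.
f(z) = 1/(-15 − w) = (1/(-15)) · 1/(1 − w/(-15)) = Σ_{n≥0} w^n / (-15)^(n+1).
So c_n = 1/(-15)^(n+1):
  c_0 = 1/(-15)^1 = -1/15.
  c_1 = 1/(-15)^2 = 1/225.
The series is valid for |w/d| < 1, i.e. |z − z₀| < |d|.
Radius of convergence: R = |-7 − z₀| = |-15| = 15 (distance from z₀ to the singularity z = -7).

c_0 = -1/15, c_1 = 1/225; R = 15.


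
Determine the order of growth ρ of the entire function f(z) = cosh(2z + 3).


cosh(w) is a linear combination of e^{iw} and e^{−iw} (or e^w, e^{−w} in the hyperbolic case), so |cosh(w)| ≤ e^{|w|}. With w = 2z + 3, |w| ≤ 2|z| + 3 = 2r + 3 on |z| = r, giving M(r) ≤ e^{2r + 3}, so ρ ≤ 1. On a suitable ray (z = it for sin/cos; z = t for sinh/cosh, t real → ∞), |cosh(2z + 3)| grows like e^{2|t|}/2, so ρ ≥ 1. Hence ρ = 1.
Therefore ρ = 1.

Order ρ = 1.


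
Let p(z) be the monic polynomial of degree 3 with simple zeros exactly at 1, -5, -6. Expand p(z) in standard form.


The polynomial is p(z) = ∏_{α ∈ S} (z − α), where S = {1, -5, -6}.
Expanding the product yields: p(z) = z^3 + 10·z^2 + 19·z -30.
The resulting polynomial has degree 3 and real coefficients as required.

p(z) = z^3 + 10·z^2 + 19·z -30.


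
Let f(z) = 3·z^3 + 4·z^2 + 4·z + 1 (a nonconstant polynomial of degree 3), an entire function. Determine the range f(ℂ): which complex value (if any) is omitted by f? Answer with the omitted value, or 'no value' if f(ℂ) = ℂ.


Little Picard bounds the complement of f(ℂ) to at most one point.
For every w ∈ ℂ, the equation p(z) − w = 0 is a nonconstant polynomial in z and hence has at least one root by the fundamental theorem of algebra. So p is surjective onto ℂ, omitting no value.

Omitted value: no value.


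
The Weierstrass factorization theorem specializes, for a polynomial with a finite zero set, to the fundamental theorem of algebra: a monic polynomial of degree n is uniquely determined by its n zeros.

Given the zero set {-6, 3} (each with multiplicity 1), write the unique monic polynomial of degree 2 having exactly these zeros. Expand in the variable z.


The polynomial is p(z) = ∏_{α ∈ S} (z − α), where S = {-6, 3}.
Expanding the product yields: p(z) = z^2 + 3·z -18.
The resulting polynomial has degree 2 and real coefficients as required.

p(z) = z^2 + 3·z -18.


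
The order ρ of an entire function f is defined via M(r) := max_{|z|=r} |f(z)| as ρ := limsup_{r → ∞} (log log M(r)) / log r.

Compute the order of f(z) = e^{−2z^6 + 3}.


|e^{−2z^6 + 3}| = e^{Re(-2·z^6) + 3} ≤ e^{2|z|^6 + 3} = e^{2r^6 + 3} on |z| = r, so ρ ≤ 6. Choosing z on |z|=r so that -2·z^6 is real positive (always possible by picking arg z appropriately) gives |f(z)| = e^{2r^6 + 3}, matching the bound. The additive constant 3 does not affect log log M(r) ~ 6·log r. Hence ρ = 6.
Therefore ρ = 6.

Order ρ = 6.


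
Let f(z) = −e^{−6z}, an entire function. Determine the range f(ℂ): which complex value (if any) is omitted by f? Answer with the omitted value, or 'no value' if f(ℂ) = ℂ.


Little Picard bounds the complement of f(ℂ) to at most one point.
e^{−6z} is never zero on ℂ, so -1·e^{−6z} takes every value in ℂ ∖ {0}. Adding 0 shifts the range to ℂ ∖ {0}. Thus f omits exactly the value 0.

Omitted value: 0.


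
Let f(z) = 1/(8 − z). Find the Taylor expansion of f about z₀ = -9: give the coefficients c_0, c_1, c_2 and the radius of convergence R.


Let w = z − z₀, so z = z₀ + w.
Then 8 − z = 8 − (z₀ + w) = (8 − z₀) − w = 17 − w.
f(z) = 1/(17 − w) = (1/(17)) · 1/(1 − w/(17)) = Σ_{n≥0} w^n / (17)^(n+1).
So c_n = 1/(17)^(n+1):
  c_0 = 1/(17)^1 = 1/17.
  c_1 = 1/(17)^2 = 1/289.
  c_2 = 1/(17)^3 = 1/4913.
The series is valid for |w/d| < 1, i.e. |z − z₀| < |d|.
Radius of convergence: R = |8 − z₀| = |17| = 17 (distance from z₀ to the singularity z = 8).

c_0 = 1/17, c_1 = 1/289, c_2 = 1/4913; R = 17.


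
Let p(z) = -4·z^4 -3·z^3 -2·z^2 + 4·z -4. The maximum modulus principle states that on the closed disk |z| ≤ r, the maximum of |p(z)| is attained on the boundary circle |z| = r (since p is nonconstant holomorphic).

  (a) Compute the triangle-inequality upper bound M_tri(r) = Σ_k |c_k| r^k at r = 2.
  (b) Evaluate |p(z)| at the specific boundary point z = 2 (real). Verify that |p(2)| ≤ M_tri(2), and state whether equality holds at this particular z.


Coefficients: c_0 = -4, c_1 = 4, c_2 = -2, c_3 = -3, c_4 = -4. Radius r = 2.
Part (a). Triangle bound: M_tri(r) = Σ_k |c_k| r^k
  = |-4|·2^0 + |4|·2^1 + |-2|·2^2 + |-3|·2^3 + |-4|·2^4
  = 4 + 8 + 8 + 24 + 64 = 108.
This bounds M(r) := max_{|z|=r} |p(z)| from above; equality holds iff all terms c_k z^k can be made to align in phase at a single z on |z|=r.
Part (b). At z = 2 (real, on the circle |z| = r):
  p(2) = (-4)·2^0 + (4)·2^1 + (-2)·2^2 + (-3)·2^3 + (-4)·2^4 = -92.
  |p(2)| = 92.
Check: |p(2)| = 92 ≤ 108 = M_tri(2). ✓ Equality does not hold at z = 2 (the coefficients have mixed signs, so the terms do not all align in phase there).

M_tri(2) = 108; |p(2)| = 92; equality at z=2: no.


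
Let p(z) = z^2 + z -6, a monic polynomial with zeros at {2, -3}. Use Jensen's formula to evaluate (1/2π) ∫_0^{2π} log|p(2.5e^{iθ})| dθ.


Zeros: -3, 2; r = 2.5.
Inside |z| < r: 2. Outside (|z| ≥ r): -3.
p(0) = -6, so log|p(0)| = log(6) = 1.7918.
Apply Jensen: I(r) = log|p(0)| + Σ_k log(r/|z_k|), summed over zeros inside |z| < r.
  log(r/|z_k|) for z_k = 2: log(2.5/2) = 0.2231
  Outside zeros (-3) contribute nothing to the Jensen sum.
Sum over inside zeros: 0.2231.
I(r) = log|p(0)| + (inside sum) = 1.7918 + 0.2231 = 2.0149.
Note: since some zeros are outside |z| ≤ r, the simplified n·log(r) form does NOT apply — only the inside zeros contribute.

I(r) ≈ 2.0149.


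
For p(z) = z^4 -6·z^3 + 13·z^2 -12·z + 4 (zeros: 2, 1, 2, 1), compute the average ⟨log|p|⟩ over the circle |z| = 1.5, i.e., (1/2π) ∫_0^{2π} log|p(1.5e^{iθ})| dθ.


Zeros: 1, 1, 2, 2; r = 1.5.
Inside |z| < r: 1, 1. Outside (|z| ≥ r): 2, 2.
p(0) = 4, so log|p(0)| = log(4) = 1.3863.
Apply Jensen: I(r) = log|p(0)| + Σ_k log(r/|z_k|), summed over zeros inside |z| < r.
  log(r/|z_k|) for z_k = 1: log(1.5/1) = 0.4055
  log(r/|z_k|) for z_k = 1: log(1.5/1) = 0.4055
  Outside zeros (2, 2) contribute nothing to the Jensen sum.
Sum over inside zeros: 0.8109.
I(r) = log|p(0)| + (inside sum) = 1.3863 + 0.8109 = 2.1972.
Note: since some zeros are outside |z| ≤ r, the simplified n·log(r) form does NOT apply — only the inside zeros contribute.

I(r) ≈ 2.1972.


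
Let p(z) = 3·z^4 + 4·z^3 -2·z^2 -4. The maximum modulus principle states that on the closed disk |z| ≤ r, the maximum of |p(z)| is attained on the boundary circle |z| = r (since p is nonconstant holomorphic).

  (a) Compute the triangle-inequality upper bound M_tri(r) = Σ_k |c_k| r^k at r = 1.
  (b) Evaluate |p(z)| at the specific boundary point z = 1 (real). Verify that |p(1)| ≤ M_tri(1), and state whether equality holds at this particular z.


Coefficients: c_0 = -4, c_1 = 0, c_2 = -2, c_3 = 4, c_4 = 3. Radius r = 1.
Part (a). Triangle bound: M_tri(r) = Σ_k |c_k| r^k
  = |-4|·1^0 + |0|·1^1 + |-2|·1^2 + |4|·1^3 + |3|·1^4
  = 4 + 0 + 2 + 4 + 3 = 13.
This bounds M(r) := max_{|z|=r} |p(z)| from above; equality holds iff all terms c_k z^k can be made to align in phase at a single z on |z|=r.
Part (b). At z = 1 (real, on the circle |z| = r):
  p(1) = (-4)·1^0 + (0)·1^1 + (-2)·1^2 + (4)·1^3 + (3)·1^4 = 1.
  |p(1)| = 1.
Check: |p(1)| = 1 ≤ 13 = M_tri(1). ✓ Equality does not hold at z = 1 (the coefficients have mixed signs, so the terms do not all align in phase there).

M_tri(1) = 13; |p(1)| = 1; equality at z=1: no.


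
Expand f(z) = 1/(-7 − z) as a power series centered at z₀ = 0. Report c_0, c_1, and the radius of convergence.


Let w = z − z₀, so z = z₀ + w.
Then -7 − z = -7 − (z₀ + w) = (-7 − z₀) − w = -7 − w.
f(z) = 1/(-7 − w) = (1/(-7)) · 1/(1 − w/(-7)) = Σ_{n≥0} w^n / (-7)^(n+1).
So c_n = 1/(-7)^(n+1):
  c_0 = 1/(-7)^1 = -1/7.
  c_1 = 1/(-7)^2 = 1/49.
The series is valid for |w/d| < 1, i.e. |z − z₀| < |d|.
Radius of convergence: R = |-7 − z₀| = |-7| = 7 (distance from z₀ to the singularity z = -7).

c_0 = -1/7, c_1 = 1/49; R = 7.


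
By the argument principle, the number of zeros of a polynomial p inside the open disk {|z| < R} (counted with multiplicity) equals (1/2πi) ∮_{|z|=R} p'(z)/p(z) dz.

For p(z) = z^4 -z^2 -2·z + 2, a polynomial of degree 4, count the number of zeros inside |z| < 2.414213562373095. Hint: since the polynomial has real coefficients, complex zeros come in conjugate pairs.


The zeros of p are: (-1 + 1i), (-1 - 1i), 1, 1.
Their magnitudes are: 1.414, 1.414, 1, 1.
Zeros with |z| < R = 2.414213562373095: (-1 + 1i), (-1 - 1i), 1, 1.
Count = 4.
By the argument principle, (1/2πi) ∮_{|z|=R} p'(z)/p(z) dz equals exactly this count.

Number of zeros inside |z| < 2.414213562373095: 4.


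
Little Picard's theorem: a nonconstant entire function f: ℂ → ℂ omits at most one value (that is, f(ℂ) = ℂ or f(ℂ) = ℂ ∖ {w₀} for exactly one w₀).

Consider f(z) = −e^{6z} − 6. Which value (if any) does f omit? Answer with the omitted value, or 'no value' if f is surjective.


Little Picard bounds the complement of f(ℂ) to at most one point.
e^{6z} is never zero on ℂ, so -1·e^{6z} takes every value in ℂ ∖ {0}. Adding -6 shifts the range to ℂ ∖ {-6}. Thus f omits exactly the value -6.

Omitted value: -6.


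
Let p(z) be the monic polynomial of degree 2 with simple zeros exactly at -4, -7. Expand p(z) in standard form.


The polynomial is p(z) = ∏_{α ∈ S} (z − α), where S = {-4, -7}.
Expanding the product yields: p(z) = z^2 + 11·z + 28.
The resulting polynomial has degree 2 and real coefficients as required.

p(z) = z^2 + 11·z + 28.


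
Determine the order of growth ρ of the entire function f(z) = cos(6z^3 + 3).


Write cos(w) = (e^{iw} ± e^{−iw})/(2 or 2i), so |cos(w)| ≤ e^{|w|}. With w = 6z^3 + 3, |w| ≤ 6r^3 + 3 on |z|=r, giving M(r) ≤ e^{6r^3 + 3} and ρ ≤ 3. For the lower bound, choose z on |z|=r with 6z^3 purely imaginary of modulus 6r^3; then |cos(6z^3 + 3)| grows like e^{6r^3}/2, so ρ ≥ 3. Hence ρ = 3.
Therefore ρ = 3.

Order ρ = 3.


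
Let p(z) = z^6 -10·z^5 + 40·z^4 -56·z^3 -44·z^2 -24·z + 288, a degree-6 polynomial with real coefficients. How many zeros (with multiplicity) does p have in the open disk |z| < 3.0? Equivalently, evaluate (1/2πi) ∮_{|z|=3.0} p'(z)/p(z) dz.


The zeros of p are: 2, (-1 + 1i), (-1 - 1i), (3 + 3i), (3 - 3i), 4.
Their magnitudes are: 2, 1.414, 1.414, 4.243, 4.243, 4.
Zeros with |z| < R = 3.0: 2, (-1 + 1i), (-1 - 1i).
Count = 3.
By the argument principle, (1/2πi) ∮_{|z|=R} p'(z)/p(z) dz equals exactly this count.

Number of zeros inside |z| < 3.0: 3.


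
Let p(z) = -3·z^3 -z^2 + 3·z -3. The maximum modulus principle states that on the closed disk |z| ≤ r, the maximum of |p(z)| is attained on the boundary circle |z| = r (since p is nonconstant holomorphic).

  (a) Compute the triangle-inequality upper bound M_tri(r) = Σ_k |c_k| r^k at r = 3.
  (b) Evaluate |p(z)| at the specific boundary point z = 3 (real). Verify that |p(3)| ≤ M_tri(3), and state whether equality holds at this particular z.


Coefficients: c_0 = -3, c_1 = 3, c_2 = -1, c_3 = -3. Radius r = 3.
Part (a). Triangle bound: M_tri(r) = Σ_k |c_k| r^k
  = |-3|·3^0 + |3|·3^1 + |-1|·3^2 + |-3|·3^3
  = 3 + 9 + 9 + 81 = 102.
This bounds M(r) := max_{|z|=r} |p(z)| from above; equality holds iff all terms c_k z^k can be made to align in phase at a single z on |z|=r.
Part (b). At z = 3 (real, on the circle |z| = r):
  p(3) = (-3)·3^0 + (3)·3^1 + (-1)·3^2 + (-3)·3^3 = -84.
  |p(3)| = 84.
Check: |p(3)| = 84 ≤ 102 = M_tri(3). ✓ Equality does not hold at z = 3 (the coefficients have mixed signs, so the terms do not all align in phase there).

M_tri(3) = 102; |p(3)| = 84; equality at z=3: no.


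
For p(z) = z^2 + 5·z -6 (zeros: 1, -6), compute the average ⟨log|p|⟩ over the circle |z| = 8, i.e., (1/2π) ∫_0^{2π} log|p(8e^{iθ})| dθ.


Zeros: -6, 1; r = 8.
Inside |z| < r: -6, 1. Outside (|z| ≥ r): ∅.
p(0) = -6, so log|p(0)| = log(6) = 1.7918.
Apply Jensen: I(r) = log|p(0)| + Σ_k log(r/|z_k|), summed over zeros inside |z| < r.
  log(r/|z_k|) for z_k = 1: log(8/1) = 2.0794
  log(r/|z_k|) for z_k = -6: log(8/6) = 0.2877
Sum over inside zeros: 2.3671.
I(r) = log|p(0)| + (inside sum) = 1.7918 + 2.3671 = 4.1589.
Closed form (all zeros inside, monic): I(r) = n·log(r) = 2·log(8) = 4.1589. ✓

I(r) ≈ 4.1589.


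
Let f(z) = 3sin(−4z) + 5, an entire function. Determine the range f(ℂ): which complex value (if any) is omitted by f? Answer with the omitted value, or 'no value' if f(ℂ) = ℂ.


Little Picard bounds the complement of f(ℂ) to at most one point.
sin is entire and surjective onto ℂ: for every w ∈ ℂ, sin(ζ) = w has a solution ζ ∈ ℂ (e.g., via the complex inverse arcsin). With ζ = −4z this gives z = ζ/(-4). Then 3·sin(−4z) takes every value in 3·ℂ = ℂ, and adding 5 is a bijection of ℂ. So f is surjective and omits no value. (Note: only on the real line is sin bounded by [−1, 1].)

Omitted value: no value.


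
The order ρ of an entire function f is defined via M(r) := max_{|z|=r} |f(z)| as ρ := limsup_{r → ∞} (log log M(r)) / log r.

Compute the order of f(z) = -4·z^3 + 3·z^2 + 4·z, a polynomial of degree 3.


|f(z)| ≤ Σ|c_k|·r^k = O(r^3) as r → ∞. Polynomial growth is O(e^{r^ε}) for every ε > 0 (since r^3/e^{r^ε} → 0), so ρ ≤ ε for all ε > 0, i.e. ρ = 0. Every nonconstant polynomial has order 0.
Therefore ρ = 0.

Order ρ = 0.


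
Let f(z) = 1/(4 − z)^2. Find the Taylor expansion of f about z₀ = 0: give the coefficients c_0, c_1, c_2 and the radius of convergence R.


Let w = z − z₀, so z = z₀ + w.
Then 4 − z = 4 − (z₀ + w) = (4 − z₀) − w = 4 − w.
f(z) = 1/(4 − w)^2 = (1/(4)^2) · (1 − w/(4))^{−2}.
By the binomial series (1−u)^{−2} = Σ_{n≥0} C(n+1, 1) u^n for |u|<1, with u = w/(4):
  c_n = C(n+1, 1) / (4)^(n+2).
  c_0 = 1/(4)^2 = 1/16.
  c_1 = 2/(4)^3 = 1/32.
  c_2 = 3/(4)^4 = 3/256.
The series is valid for |w/d| < 1, i.e. |z − z₀| < |d|.
Radius of convergence: R = |4 − z₀| = |4| = 4 (distance from z₀ to the singularity z = 4).

c_0 = 1/16, c_1 = 1/32, c_2 = 3/256; R = 4.


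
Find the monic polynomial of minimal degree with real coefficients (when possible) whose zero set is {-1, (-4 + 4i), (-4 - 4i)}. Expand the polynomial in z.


The polynomial is p(z) = ∏_{α ∈ S} (z − α), where S = {-1, (-4 + 4i), (-4 - 4i)}.
Expanding the product yields: p(z) = z^3 + 9·z^2 + 40·z + 32.
Note conjugate pairs combine to real quadratics: (z − (-4+4i))(z − (-4−4i)) = z² + 8z + 32.
The resulting polynomial has degree 3 and real coefficients as required.

p(z) = z^3 + 9·z^2 + 40·z + 32.


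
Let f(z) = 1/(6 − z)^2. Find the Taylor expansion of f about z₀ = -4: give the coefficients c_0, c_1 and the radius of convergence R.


Let w = z − z₀, so z = z₀ + w.
Then 6 − z = 6 − (z₀ + w) = (6 − z₀) − w = 10 − w.
f(z) = 1/(10 − w)^2 = (1/(10)^2) · (1 − w/(10))^{−2}.
By the binomial series (1−u)^{−2} = Σ_{n≥0} C(n+1, 1) u^n for |u|<1, with u = w/(10):
  c_n = C(n+1, 1) / (10)^(n+2).
  c_0 = 1/(10)^2 = 1/100.
  c_1 = 2/(10)^3 = 1/500.
The series is valid for |w/d| < 1, i.e. |z − z₀| < |d|.
Radius of convergence: R = |6 − z₀| = |10| = 10 (distance from z₀ to the singularity z = 6).

c_0 = 1/100, c_1 = 1/500; R = 10.


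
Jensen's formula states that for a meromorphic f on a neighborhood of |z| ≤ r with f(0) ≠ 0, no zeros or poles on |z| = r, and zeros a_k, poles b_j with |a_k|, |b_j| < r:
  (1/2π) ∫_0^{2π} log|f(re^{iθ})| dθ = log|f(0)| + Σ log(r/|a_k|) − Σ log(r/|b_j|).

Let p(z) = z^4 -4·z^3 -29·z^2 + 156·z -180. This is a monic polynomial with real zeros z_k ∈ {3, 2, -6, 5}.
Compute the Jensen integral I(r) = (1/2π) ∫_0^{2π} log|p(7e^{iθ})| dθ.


Zeros: -6, 2, 3, 5; r = 7.
Inside |z| < r: -6, 2, 3, 5. Outside (|z| ≥ r): ∅.
p(0) = -180, so log|p(0)| = log(180) = 5.1930.
Apply Jensen: I(r) = log|p(0)| + Σ_k log(r/|z_k|), summed over zeros inside |z| < r.
  log(r/|z_k|) for z_k = 3: log(7/3) = 0.8473
  log(r/|z_k|) for z_k = 2: log(7/2) = 1.2528
  log(r/|z_k|) for z_k = -6: log(7/6) = 0.1542
  log(r/|z_k|) for z_k = 5: log(7/5) = 0.3365
Sum over inside zeros: 2.5907.
I(r) = log|p(0)| + (inside sum) = 5.1930 + 2.5907 = 7.7836.
Closed form (all zeros inside, monic): I(r) = n·log(r) = 4·log(7) = 7.7836. ✓

I(r) ≈ 7.7836.


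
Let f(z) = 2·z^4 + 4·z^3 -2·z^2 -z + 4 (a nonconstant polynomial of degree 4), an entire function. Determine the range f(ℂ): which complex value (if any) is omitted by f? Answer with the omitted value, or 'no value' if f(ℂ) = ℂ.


Little Picard bounds the complement of f(ℂ) to at most one point.
For every w ∈ ℂ, the equation p(z) − w = 0 is a nonconstant polynomial in z and hence has at least one root by the fundamental theorem of algebra. So p is surjective onto ℂ, omitting no value.

Omitted value: no value.


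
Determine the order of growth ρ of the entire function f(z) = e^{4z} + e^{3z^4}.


Each summand is entire of order 1 and 4 respectively (as in the single-exponential case). The order of a sum is at most the max of the orders, so ρ ≤ 4. For the lower bound: on |z|=r choose arg z so that 3z^4 is real positive; then |e^{3z^4}| = e^{3r^4} while |e^{4z}| ≤ e^{4r^1} = o(e^{3r^4}). So |f| ≥ e^{3r^4}(1 − o(1)) and ρ ≥ 4. Hence ρ = max(1, 4) = 4.
Therefore ρ = 4.

Order ρ = 4.


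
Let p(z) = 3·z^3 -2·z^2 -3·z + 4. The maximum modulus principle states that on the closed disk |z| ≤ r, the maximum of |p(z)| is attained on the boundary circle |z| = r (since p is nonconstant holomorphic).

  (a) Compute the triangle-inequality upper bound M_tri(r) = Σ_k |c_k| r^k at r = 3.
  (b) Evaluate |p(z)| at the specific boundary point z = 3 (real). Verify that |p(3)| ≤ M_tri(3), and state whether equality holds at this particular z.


Coefficients: c_0 = 4, c_1 = -3, c_2 = -2, c_3 = 3. Radius r = 3.
Part (a). Triangle bound: M_tri(r) = Σ_k |c_k| r^k
  = |4|·3^0 + |-3|·3^1 + |-2|·3^2 + |3|·3^3
  = 4 + 9 + 18 + 81 = 112.
This bounds M(r) := max_{|z|=r} |p(z)| from above; equality holds iff all terms c_k z^k can be made to align in phase at a single z on |z|=r.
Part (b). At z = 3 (real, on the circle |z| = r):
  p(3) = (4)·3^0 + (-3)·3^1 + (-2)·3^2 + (3)·3^3 = 58.
  |p(3)| = 58.
Check: |p(3)| = 58 ≤ 112 = M_tri(3). ✓ Equality does not hold at z = 3 (the coefficients have mixed signs, so the terms do not all align in phase there).

M_tri(3) = 112; |p(3)| = 58; equality at z=3: no.


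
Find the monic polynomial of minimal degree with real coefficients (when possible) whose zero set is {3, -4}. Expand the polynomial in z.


The polynomial is p(z) = ∏_{α ∈ S} (z − α), where S = {3, -4}.
Expanding the product yields: p(z) = z^2 + z -12.
The resulting polynomial has degree 2 and real coefficients as required.

p(z) = z^2 + z -12.


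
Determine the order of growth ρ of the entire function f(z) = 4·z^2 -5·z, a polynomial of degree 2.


|f(z)| ≤ Σ|c_k|·r^k = O(r^2) as r → ∞. Polynomial growth is O(e^{r^ε}) for every ε > 0 (since r^2/e^{r^ε} → 0), so ρ ≤ ε for all ε > 0, i.e. ρ = 0. Every nonconstant polynomial has order 0.
Therefore ρ = 0.

Order ρ = 0.


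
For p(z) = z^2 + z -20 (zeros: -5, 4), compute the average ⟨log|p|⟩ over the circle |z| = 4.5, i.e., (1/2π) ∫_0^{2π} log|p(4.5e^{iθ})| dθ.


Zeros: -5, 4; r = 4.5.
Inside |z| < r: 4. Outside (|z| ≥ r): -5.
p(0) = -20, so log|p(0)| = log(20) = 2.9957.
Apply Jensen: I(r) = log|p(0)| + Σ_k log(r/|z_k|), summed over zeros inside |z| < r.
  log(r/|z_k|) for z_k = 4: log(4.5/4) = 0.1178
  Outside zeros (-5) contribute nothing to the Jensen sum.
Sum over inside zeros: 0.1178.
I(r) = log|p(0)| + (inside sum) = 2.9957 + 0.1178 = 3.1135.
Note: since some zeros are outside |z| ≤ r, the simplified n·log(r) form does NOT apply — only the inside zeros contribute.

I(r) ≈ 3.1135.


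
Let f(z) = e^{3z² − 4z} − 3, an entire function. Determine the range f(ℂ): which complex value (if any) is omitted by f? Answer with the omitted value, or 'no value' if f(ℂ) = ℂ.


Little Picard bounds the complement of f(ℂ) to at most one point.
The exponent g(z) = 3z² − 4z is a nonconstant polynomial, hence surjective onto ℂ. So e^{g(z)} takes every value in {e^w : w ∈ ℂ} = ℂ ∖ {0}. Adding -3 shifts the range to ℂ ∖ {-3}. f omits exactly -3.

Omitted value: -3.


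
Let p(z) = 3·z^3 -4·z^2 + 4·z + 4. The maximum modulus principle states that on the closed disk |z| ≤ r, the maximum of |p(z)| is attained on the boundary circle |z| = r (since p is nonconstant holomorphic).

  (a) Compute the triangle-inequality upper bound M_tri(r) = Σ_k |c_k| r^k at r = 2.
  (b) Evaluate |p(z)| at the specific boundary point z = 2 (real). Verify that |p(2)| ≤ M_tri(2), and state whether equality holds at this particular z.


Coefficients: c_0 = 4, c_1 = 4, c_2 = -4, c_3 = 3. Radius r = 2.
Part (a). Triangle bound: M_tri(r) = Σ_k |c_k| r^k
  = |4|·2^0 + |4|·2^1 + |-4|·2^2 + |3|·2^3
  = 4 + 8 + 16 + 24 = 52.
This bounds M(r) := max_{|z|=r} |p(z)| from above; equality holds iff all terms c_k z^k can be made to align in phase at a single z on |z|=r.
Part (b). At z = 2 (real, on the circle |z| = r):
  p(2) = (4)·2^0 + (4)·2^1 + (-4)·2^2 + (3)·2^3 = 20.
  |p(2)| = 20.
Check: |p(2)| = 20 ≤ 52 = M_tri(2). ✓ Equality does not hold at z = 2 (the coefficients have mixed signs, so the terms do not all align in phase there).

M_tri(2) = 52; |p(2)| = 20; equality at z=2: no.


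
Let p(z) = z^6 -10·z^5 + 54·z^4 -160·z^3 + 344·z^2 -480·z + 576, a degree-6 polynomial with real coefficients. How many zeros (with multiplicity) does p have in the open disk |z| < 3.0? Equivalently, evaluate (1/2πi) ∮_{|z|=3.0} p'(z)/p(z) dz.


The zeros of p are: (3 + 3i), (3 - 3i), (2 + 2i), (2 - 2i), (0 + 2i), (0 - 2i).
Their magnitudes are: 4.243, 4.243, 2.828, 2.828, 2, 2.
Zeros with |z| < R = 3.0: (2 + 2i), (2 - 2i), (0 + 2i), (0 - 2i).
Count = 4.
By the argument principle, (1/2πi) ∮_{|z|=R} p'(z)/p(z) dz equals exactly this count.

Number of zeros inside |z| < 3.0: 4.


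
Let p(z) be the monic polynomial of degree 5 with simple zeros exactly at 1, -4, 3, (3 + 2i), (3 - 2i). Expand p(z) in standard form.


The polynomial is p(z) = ∏_{α ∈ S} (z − α), where S = {1, -4, 3, (3 + 2i), (3 - 2i)}.
Expanding the product yields: p(z) = z^5 -6·z^4 + 90·z^2 -241·z + 156.
Note conjugate pairs combine to real quadratics: (z − (3+2i))(z − (3−2i)) = z² − 6z + 13.
The resulting polynomial has degree 5 and real coefficients as required.

p(z) = z^5 -6·z^4 + 90·z^2 -241·z + 156.


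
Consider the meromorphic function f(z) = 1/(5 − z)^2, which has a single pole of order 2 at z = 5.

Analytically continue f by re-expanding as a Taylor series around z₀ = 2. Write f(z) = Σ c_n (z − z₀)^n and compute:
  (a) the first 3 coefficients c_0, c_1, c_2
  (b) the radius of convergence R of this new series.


Let w = z − z₀, so z = z₀ + w.
Then 5 − z = 5 − (z₀ + w) = (5 − z₀) − w = 3 − w.
f(z) = 1/(3 − w)^2 = (1/(3)^2) · (1 − w/(3))^{−2}.
By the binomial series (1−u)^{−2} = Σ_{n≥0} C(n+1, 1) u^n for |u|<1, with u = w/(3):
  c_n = C(n+1, 1) / (3)^(n+2).
  c_0 = 1/(3)^2 = 1/9.
  c_1 = 2/(3)^3 = 2/27.
  c_2 = 3/(3)^4 = 1/27.
The series is valid for |w/d| < 1, i.e. |z − z₀| < |d|.
Radius of convergence: R = |5 − z₀| = |3| = 3 (distance from z₀ to the singularity z = 5).

c_0 = 1/9, c_1 = 2/27, c_2 = 1/27; R = 3.


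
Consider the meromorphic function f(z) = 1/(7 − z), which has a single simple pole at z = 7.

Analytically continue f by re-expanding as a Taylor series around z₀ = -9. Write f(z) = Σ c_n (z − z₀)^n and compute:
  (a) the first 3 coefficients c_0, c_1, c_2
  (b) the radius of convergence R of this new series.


Let w = z − z₀, so z = z₀ + w.
Then 7 − z = 7 − (z₀ + w) = (7 − z₀) − w = 16 − w.
f(z) = 1/(16 − w) = (1/(16)) · 1/(1 − w/(16)) = Σ_{n≥0} w^n / (16)^(n+1).
So c_n = 1/(16)^(n+1):
  c_0 = 1/(16)^1 = 1/16.
  c_1 = 1/(16)^2 = 1/256.
  c_2 = 1/(16)^3 = 1/4096.
The series is valid for |w/d| < 1, i.e. |z − z₀| < |d|.
Radius of convergence: R = |7 − z₀| = |16| = 16 (distance from z₀ to the singularity z = 7).

c_0 = 1/16, c_1 = 1/256, c_2 = 1/4096; R = 16.


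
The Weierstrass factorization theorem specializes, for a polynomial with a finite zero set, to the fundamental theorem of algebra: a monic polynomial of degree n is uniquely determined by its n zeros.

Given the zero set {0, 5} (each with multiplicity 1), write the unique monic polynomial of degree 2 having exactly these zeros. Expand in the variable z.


The polynomial is p(z) = ∏_{α ∈ S} (z − α), where S = {0, 5}.
Expanding the product yields: p(z) = z^2 -5·z.
The resulting polynomial has degree 2 and real coefficients as required.

p(z) = z^2 -5·z.


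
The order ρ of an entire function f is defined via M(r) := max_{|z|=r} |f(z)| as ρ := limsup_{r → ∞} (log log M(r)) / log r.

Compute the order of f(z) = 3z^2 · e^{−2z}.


M(r) = max_{|z|=r} |3|·|z|^2·|e^{−2z}| = 3·r^2 · e^{2r^1} (the factors attain their maxima compatibly on |z|=r). Then log M(r) = log 3 + 2·log r + 2r^1, dominated by the last term, so log log M(r) ~ 1·log r. The polynomial factor 3z^2 contributes only a log r term and does not affect the order. ρ = 1.
Therefore ρ = 1.

Order ρ = 1.


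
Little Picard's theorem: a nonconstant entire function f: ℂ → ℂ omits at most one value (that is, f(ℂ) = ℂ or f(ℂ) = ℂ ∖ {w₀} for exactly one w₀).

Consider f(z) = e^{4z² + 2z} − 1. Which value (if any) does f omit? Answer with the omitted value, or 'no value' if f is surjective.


Little Picard bounds the complement of f(ℂ) to at most one point.
The exponent g(z) = 4z² + 2z is a nonconstant polynomial, hence surjective onto ℂ. So e^{g(z)} takes every value in {e^w : w ∈ ℂ} = ℂ ∖ {0}. Adding -1 shifts the range to ℂ ∖ {-1}. f omits exactly -1.

Omitted value: -1.


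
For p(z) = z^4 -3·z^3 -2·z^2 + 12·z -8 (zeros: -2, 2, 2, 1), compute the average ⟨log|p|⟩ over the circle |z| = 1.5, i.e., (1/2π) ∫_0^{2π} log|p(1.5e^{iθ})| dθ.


Zeros: -2, 1, 2, 2; r = 1.5.
Inside |z| < r: 1. Outside (|z| ≥ r): -2, 2, 2.
p(0) = -8, so log|p(0)| = log(8) = 2.0794.
Apply Jensen: I(r) = log|p(0)| + Σ_k log(r/|z_k|), summed over zeros inside |z| < r.
  log(r/|z_k|) for z_k = 1: log(1.5/1) = 0.4055
  Outside zeros (-2, 2, 2) contribute nothing to the Jensen sum.
Sum over inside zeros: 0.4055.
I(r) = log|p(0)| + (inside sum) = 2.0794 + 0.4055 = 2.4849.
Note: since some zeros are outside |z| ≤ r, the simplified n·log(r) form does NOT apply — only the inside zeros contribute.

I(r) ≈ 2.4849.


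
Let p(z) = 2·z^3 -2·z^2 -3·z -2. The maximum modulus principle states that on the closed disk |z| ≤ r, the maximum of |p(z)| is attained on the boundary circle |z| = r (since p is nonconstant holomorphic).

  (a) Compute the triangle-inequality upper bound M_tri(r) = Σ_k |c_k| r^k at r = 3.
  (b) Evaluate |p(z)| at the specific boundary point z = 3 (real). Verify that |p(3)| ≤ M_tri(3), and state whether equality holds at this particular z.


Coefficients: c_0 = -2, c_1 = -3, c_2 = -2, c_3 = 2. Radius r = 3.
Part (a). Triangle bound: M_tri(r) = Σ_k |c_k| r^k
  = |-2|·3^0 + |-3|·3^1 + |-2|·3^2 + |2|·3^3
  = 2 + 9 + 18 + 54 = 83.
This bounds M(r) := max_{|z|=r} |p(z)| from above; equality holds iff all terms c_k z^k can be made to align in phase at a single z on |z|=r.
Part (b). At z = 3 (real, on the circle |z| = r):
  p(3) = (-2)·3^0 + (-3)·3^1 + (-2)·3^2 + (2)·3^3 = 25.
  |p(3)| = 25.
Check: |p(3)| = 25 ≤ 83 = M_tri(3). ✓ Equality does not hold at z = 3 (the coefficients have mixed signs, so the terms do not all align in phase there).

M_tri(3) = 83; |p(3)| = 25; equality at z=3: no.
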